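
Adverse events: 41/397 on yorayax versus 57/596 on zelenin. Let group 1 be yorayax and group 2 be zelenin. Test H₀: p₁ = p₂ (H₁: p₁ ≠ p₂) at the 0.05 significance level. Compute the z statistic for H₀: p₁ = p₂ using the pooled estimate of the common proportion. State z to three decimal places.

z = 0.395

p̂₁ = 41/397 = 0.10327, p̂₂ = 57/596 = 0.09564.
Pooled p̂ = (41+57)/(397+596) = 98/993 = 0.09869.
SE = √(p̂(1−p̂)(1/n₁+1/n₂)) = √(0.09869·0.90131·0.00419674) = √(0.000373304) = 0.01932.
z = (0.10327 − 0.09564)/0.01932 = 0.00763/0.01932 = 0.395.
p-value = 2·P(Z > 0.395) ≈ 0.6926. With α = 0.05, fail to reject H₀.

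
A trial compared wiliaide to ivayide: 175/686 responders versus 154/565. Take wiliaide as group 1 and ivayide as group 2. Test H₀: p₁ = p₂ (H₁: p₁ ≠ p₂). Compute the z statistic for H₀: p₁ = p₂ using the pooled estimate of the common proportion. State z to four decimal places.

p̂₁ = 175/686 ≈ 0.255102, p̂₂ = 154/565 ≈ 0.272566.
Pooled p̂ = (175+154)/(686+565) = 329/1251 = 0.262990.
SE = √(0.193826 × 0.00322764) = 0.025012.
z = (0.255102 − 0.272566)/0.025012 = -0.017464/0.025012 = -0.6982.

z = -0.6982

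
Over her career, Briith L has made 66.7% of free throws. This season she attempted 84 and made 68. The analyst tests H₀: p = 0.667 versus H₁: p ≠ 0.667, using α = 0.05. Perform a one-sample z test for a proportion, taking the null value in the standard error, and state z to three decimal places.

p̂ = 68/84 ≈ 0.80952.
Under H₀, SE = √(0.667·0.333/84) = √(0.00264418) = 0.05142.
z = (0.80952 − 0.667)/0.05142 = 0.14252/0.05142 = 2.772.
p-value = 2·P(Z > 2.772) ≈ 0.0056, so at α = 0.05 we reject H₀.

z = 2.772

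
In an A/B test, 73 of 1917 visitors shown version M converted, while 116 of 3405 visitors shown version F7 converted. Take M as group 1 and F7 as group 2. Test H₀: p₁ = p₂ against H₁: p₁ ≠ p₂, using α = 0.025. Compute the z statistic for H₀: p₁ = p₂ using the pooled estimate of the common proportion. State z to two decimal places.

z = 0.76

p̂₁ = 73/1917 = 0.03808, p̂₂ = 116/3405 = 0.03407.
Pooled p̂ = (73+116)/(1917+3405) = 189/5322 = 0.03551.
SE = √(p̂(1−p̂)(1/n₁+1/n₂)) = √(0.03551·0.96449·0.000815334) = √(2.79267e-05) = 0.00528.
z = (0.03808 − 0.03407)/0.00528 = 0.00401/0.00528 = 0.76.
p-value = 2·P(Z > 0.759) ≈ 0.4476; since p > α = 0.025, fail to reject H₀.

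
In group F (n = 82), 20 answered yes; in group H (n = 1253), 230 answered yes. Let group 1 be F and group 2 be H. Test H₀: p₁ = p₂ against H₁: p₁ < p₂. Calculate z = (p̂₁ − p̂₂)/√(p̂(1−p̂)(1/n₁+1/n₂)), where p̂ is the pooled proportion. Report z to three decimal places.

z = 1.357

p̂₁ = 20/82 = 0.24390, p̂₂ = 230/1253 = 0.18356.
Pooled p̂ = (20+230)/(82+1253) = 250/1335 = 0.18727.
SE = √(0.152197 × 0.0129932) = 0.04447.
z = (0.24390 − 0.18356)/0.04447 = 0.06034/0.04447 = 1.357.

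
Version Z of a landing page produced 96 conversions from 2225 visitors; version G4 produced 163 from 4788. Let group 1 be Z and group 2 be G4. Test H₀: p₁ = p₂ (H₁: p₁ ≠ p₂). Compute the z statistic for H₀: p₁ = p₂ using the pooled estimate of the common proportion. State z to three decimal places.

z = 1.881

p̂₁ = 96/2225 ≈ 0.043146, p̂₂ = 163/4788 ≈ 0.034043.
Pooled p̂ = (96+163)/(2225+4788) = 259/7013 = 0.036931.
SE = √(0.0355675 × 0.000658294) = 0.004839.
z = (0.043146 − 0.034043)/0.004839 = 0.009103/0.004839 = 1.881.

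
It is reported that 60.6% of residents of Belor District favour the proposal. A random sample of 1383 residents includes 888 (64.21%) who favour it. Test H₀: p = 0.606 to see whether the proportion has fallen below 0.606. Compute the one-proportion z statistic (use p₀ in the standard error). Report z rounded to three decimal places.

p̂ = 888/1383 = 0.64208.
Under H₀, SE = √(0.606·0.394/1383) = √(0.000172642) = 0.01314.
z = (0.64208 − 0.606)/0.01314 = 0.03608/0.01314 = 2.746.

z = 2.746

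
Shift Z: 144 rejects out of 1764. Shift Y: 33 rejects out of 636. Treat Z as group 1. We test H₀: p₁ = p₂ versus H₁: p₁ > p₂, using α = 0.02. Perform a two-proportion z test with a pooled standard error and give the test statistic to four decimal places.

p̂₁ = 144/1764 = 0.0816327, p̂₂ = 33/636 = 0.0518868.
Pooled p̂ = (144+33)/(1764+636) = 177/2400 = 0.0737500.
SE = √(p̂(1−p̂)(1/n₁+1/n₂)) = √(0.0737500·0.9262500·0.00213922) = √(0.000146132) = 0.0120885.
z = (0.0816327 − 0.0518868)/0.0120885 = 0.0297459/0.0120885 = 2.4607.
p-value = P(Z > 2.461) ≈ 0.0069, so at α = 0.02 we reject H₀.

z = 2.4607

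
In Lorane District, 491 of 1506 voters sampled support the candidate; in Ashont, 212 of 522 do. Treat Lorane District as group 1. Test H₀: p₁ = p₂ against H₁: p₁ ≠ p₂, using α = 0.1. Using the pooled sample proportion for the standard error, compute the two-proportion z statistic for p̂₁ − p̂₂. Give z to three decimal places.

p̂₁ = 491/1506 ≈ 0.32603, p̂₂ = 212/522 ≈ 0.40613.
Pooled p̂ = (491+212)/(1506+522) = 703/2028 = 0.34665.
SE = √(p̂(1−p̂)(1/n₁+1/n₂)) = √(0.34665·0.65335·0.00257972) = √(0.000584262) = 0.02417.
z = (0.32603 − 0.40613)/0.02417 = -0.08010/0.02417 = -3.314.
p-value = 2·P(Z > 3.314) ≈ 0.0009; since p < α = 0.1, reject H₀.

z = -3.314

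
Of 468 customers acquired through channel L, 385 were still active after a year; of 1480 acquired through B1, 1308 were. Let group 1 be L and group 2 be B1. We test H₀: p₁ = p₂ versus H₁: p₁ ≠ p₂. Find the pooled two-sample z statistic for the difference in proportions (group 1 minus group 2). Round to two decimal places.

p̂₁ = 385/468 = 0.8226, p̂₂ = 1308/1480 = 0.8838.
Pooled p̂ = (385+1308)/(468+1480) = 1693/1948 = 0.8691.
SE = √(p̂(1−p̂)(1/n₁+1/n₂)) = √(0.8691·0.1309·0.00281243) = √(0.000319964) = 0.0179.
z = (0.8226 − 0.8838)/0.0179 = -0.0612/0.0179 = -3.42.
p-value = 2·P(Z > 3.418) ≈ 0.0006.

z = -3.42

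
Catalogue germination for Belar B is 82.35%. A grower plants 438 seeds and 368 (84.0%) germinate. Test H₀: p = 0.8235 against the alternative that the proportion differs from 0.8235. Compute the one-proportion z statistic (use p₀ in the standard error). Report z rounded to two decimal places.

z = 0.92

p̂ = 368/438 = 0.8402.
Under H₀, SE = √(0.8235·0.1765/438) = √(0.000331844) = 0.0182.
z = (0.8402 − 0.8235)/0.0182 = 0.0167/0.0182 = 0.92.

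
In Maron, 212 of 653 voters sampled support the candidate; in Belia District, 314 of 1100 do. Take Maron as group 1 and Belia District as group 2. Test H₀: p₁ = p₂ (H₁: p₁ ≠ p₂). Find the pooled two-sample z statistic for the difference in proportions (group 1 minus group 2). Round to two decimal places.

p̂₁ = 212/653 = 0.3247, p̂₂ = 314/1100 = 0.2855.
Pooled p̂ = (212+314)/(653+1100) = 526/1753 = 0.3001.
SE = √(0.210023 × 0.00244048) = 0.0226.
z = (0.3247 − 0.2855)/0.0226 = 0.0392/0.0226 = 1.73.
Two-sided p-value ≈ 2·Φ(−1.732) = 0.0834.

z = 1.73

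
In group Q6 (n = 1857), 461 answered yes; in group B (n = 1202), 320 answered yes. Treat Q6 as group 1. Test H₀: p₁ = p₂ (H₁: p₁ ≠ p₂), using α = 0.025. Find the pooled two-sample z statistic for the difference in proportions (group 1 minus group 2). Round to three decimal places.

p̂₁ = 461/1857 ≈ 0.24825, p̂₂ = 320/1202 ≈ 0.26622.
Pooled p̂ = (461+320)/(1857+1202) = 781/3059 = 0.25531.
SE = √(0.190128 × 0.00137045) = 0.01614.
z = (0.24825 − 0.26622)/0.01614 = -0.01797/0.01614 = -1.113.
p-value = 2·P(Z > 1.113) ≈ 0.2655; since p > α = 0.025, fail to reject H₀.

z = -1.113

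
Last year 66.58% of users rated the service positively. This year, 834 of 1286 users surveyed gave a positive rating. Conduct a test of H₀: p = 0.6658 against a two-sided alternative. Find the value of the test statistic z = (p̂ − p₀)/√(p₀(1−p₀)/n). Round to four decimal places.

p̂ = 834/1286 = 0.6485226.
SE = √(p₀(1−p₀)/n) = √(0.22251/1286) = 0.0131539.
z = (0.6485226 − 0.6658)/0.0131539 = -0.0172774/0.0131539 = -1.3135.

z = -1.3135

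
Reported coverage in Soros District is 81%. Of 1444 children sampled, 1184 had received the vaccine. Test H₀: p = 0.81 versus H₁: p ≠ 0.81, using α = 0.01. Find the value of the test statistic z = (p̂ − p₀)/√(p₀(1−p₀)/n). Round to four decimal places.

z = 0.9633

p̂ = 1184/1444 ≈ 0.819945.
SE = √(p₀(1−p₀)/n) = √(0.1539/1444) = 0.010324.
z = (0.819945 − 0.81)/0.010324 = 0.009945/0.010324 = 0.9633.
Two-sided p-value ≈ 2·Φ(−0.963) = 0.3354, so at α = 0.01 we fail to reject H₀.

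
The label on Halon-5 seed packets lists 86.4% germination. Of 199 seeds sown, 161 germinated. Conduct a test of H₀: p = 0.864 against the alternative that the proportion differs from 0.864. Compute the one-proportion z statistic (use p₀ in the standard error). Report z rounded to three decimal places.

p̂ = 161/199 = 0.809045.
Standard error under H₀: √(0.864×0.136/199) = 0.024300.
z = (0.809045 − 0.864)/0.024300 = -0.054955/0.024300 = -2.262.
p-value = 2·P(Z > 2.262) ≈ 0.0237.

z = -2.262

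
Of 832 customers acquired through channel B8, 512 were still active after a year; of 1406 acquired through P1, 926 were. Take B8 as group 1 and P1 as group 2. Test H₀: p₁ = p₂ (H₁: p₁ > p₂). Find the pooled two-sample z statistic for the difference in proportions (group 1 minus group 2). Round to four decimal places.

p̂₁ = 512/832 ≈ 0.615385, p̂₂ = 926/1406 ≈ 0.658606.
Pooled p̂ = (512+926)/(832+1406) = 1438/2238 = 0.642538.
SE = √(p̂(1−p̂)(1/n₁+1/n₂)) = √(0.642538·0.357462·0.00191316) = √(0.00043942) = 0.020962.
z = (0.615385 − 0.658606)/0.020962 = -0.043221/0.020962 = -2.0619.

z = -2.0619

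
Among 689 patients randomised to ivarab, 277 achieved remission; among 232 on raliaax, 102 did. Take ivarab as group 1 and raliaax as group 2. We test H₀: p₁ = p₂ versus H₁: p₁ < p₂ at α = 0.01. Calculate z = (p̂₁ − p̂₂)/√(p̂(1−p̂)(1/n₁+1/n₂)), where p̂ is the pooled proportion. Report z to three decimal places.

z = -1.007

p̂₁ = 277/689 ≈ 0.40203, p̂₂ = 102/232 ≈ 0.43966.
Pooled p̂ = (277+102)/(689+232) = 379/921 = 0.41151.
SE = √(0.242169 × 0.00576172) = 0.03735.
z = (0.40203 − 0.43966)/0.03735 = -0.03763/0.03735 = -1.007.
p-value = P(Z < -1.007) ≈ 0.1569. With α = 0.01, fail to reject H₀.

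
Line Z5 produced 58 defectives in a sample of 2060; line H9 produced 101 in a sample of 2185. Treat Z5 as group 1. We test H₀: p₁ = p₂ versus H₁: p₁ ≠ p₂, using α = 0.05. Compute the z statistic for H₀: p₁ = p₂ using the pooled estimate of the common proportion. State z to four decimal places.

z = -3.0987

p̂₁ = 58/2060 = 0.0281553, p̂₂ = 101/2185 = 0.0462243.
Pooled p̂ = (58+101)/(2060+2185) = 159/4245 = 0.0374558.
SE = √(p̂(1−p̂)(1/n₁+1/n₂)) = √(0.0374558·0.9625442·0.000943103) = √(3.40016e-05) = 0.0058311.
z = (0.0281553 − 0.0462243)/0.0058311 = -0.0180690/0.0058311 = -3.0987.
p-value = 2·P(Z > 3.099) ≈ 0.0019, so at α = 0.05 we reject H₀.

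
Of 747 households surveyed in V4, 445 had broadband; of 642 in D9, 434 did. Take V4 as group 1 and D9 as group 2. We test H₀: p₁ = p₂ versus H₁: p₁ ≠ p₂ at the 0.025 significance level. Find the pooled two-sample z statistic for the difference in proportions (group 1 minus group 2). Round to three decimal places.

z = -3.095

p̂₁ = 445/747 ≈ 0.59572, p̂₂ = 434/642 ≈ 0.67601.
Pooled p̂ = (445+434)/(747+642) = 879/1389 = 0.63283.
SE = √(p̂(1−p̂)(1/n₁+1/n₂)) = √(0.63283·0.36717·0.00289632) = √(0.000672978) = 0.02594.
z = (0.59572 − 0.67601)/0.02594 = -0.08029/0.02594 = -3.095.
Two-sided p-value ≈ 2·Φ(−3.095) = 0.0020, so at α = 0.025 we reject H₀.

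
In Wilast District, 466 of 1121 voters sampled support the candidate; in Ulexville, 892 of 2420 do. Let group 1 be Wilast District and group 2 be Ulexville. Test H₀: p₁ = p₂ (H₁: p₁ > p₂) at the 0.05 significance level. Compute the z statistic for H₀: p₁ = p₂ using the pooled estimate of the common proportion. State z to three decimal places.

p̂₁ = 466/1121 ≈ 0.41570, p̂₂ = 892/2420 ≈ 0.36860.
Pooled p̂ = (466+892)/(1121+2420) = 1358/3541 = 0.38351.
SE = √(0.236429 × 0.00130528) = 0.01757.
z = (0.41570 − 0.36860)/0.01757 = 0.04710/0.01757 = 2.681.
p-value = P(Z > 2.681) ≈ 0.0037, so at α = 0.05 we reject H₀.

z = 2.681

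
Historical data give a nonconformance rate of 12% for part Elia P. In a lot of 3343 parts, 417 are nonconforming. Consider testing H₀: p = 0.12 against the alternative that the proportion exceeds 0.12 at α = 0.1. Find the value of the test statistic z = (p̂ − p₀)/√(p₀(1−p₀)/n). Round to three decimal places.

p̂ = 417/3343 ≈ 0.12474.
SE = √(p₀(1−p₀)/n) = √(0.1056/3343) = 0.00562.
z = (0.12474 − 0.12)/0.00562 = 0.00474/0.00562 = 0.843.
p-value = P(Z > 0.843) ≈ 0.1996; since p > α = 0.1, fail to reject H₀.

z = 0.843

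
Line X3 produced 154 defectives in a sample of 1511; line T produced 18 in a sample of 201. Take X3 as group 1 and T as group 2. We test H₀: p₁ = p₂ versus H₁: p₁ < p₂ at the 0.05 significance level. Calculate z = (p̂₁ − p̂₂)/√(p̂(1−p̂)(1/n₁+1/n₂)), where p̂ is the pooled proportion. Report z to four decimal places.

p̂₁ = 154/1511 ≈ 0.101919, p̂₂ = 18/201 ≈ 0.089552.
Pooled p̂ = (154+18)/(1511+201) = 172/1712 = 0.100467.
SE = √(p̂(1−p̂)(1/n₁+1/n₂)) = √(0.100467·0.899533·0.00563694) = √(0.00050943) = 0.022571.
z = (0.101919 − 0.089552)/0.022571 = 0.012367/0.022571 = 0.5479.
p-value = P(Z < 0.548) ≈ 0.7081; since p > α = 0.05, fail to reject H₀.

z = 0.5479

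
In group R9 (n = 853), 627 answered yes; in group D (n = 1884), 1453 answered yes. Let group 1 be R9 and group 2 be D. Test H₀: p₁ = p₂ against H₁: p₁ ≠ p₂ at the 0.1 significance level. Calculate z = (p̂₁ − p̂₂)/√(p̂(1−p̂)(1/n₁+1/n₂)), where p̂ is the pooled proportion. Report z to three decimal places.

z = -2.053

p̂₁ = 627/853 = 0.735053, p̂₂ = 1453/1884 = 0.771231.
Pooled p̂ = (627+1453)/(853+1884) = 2080/2737 = 0.759956.
SE = √(0.182423 × 0.00170312) = 0.017626.
z = (0.735053 − 0.771231)/0.017626 = -0.036178/0.017626 = -2.053.
Two-sided p-value ≈ 2·Φ(−2.053) = 0.0401. With α = 0.1, reject H₀.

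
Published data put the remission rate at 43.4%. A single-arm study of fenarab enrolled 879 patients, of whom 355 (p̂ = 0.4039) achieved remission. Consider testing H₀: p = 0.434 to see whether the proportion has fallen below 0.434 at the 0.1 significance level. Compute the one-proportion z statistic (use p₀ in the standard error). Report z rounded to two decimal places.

z = -1.80

p̂ = 355/879 = 0.4039.
Standard error under H₀: √(0.434×0.566/879) = 0.0167.
z = (0.4039 − 0.434)/0.0167 = -0.0301/0.0167 = -1.80.
p-value = P(Z < -1.802) ≈ 0.0357, so at α = 0.1 we reject H₀.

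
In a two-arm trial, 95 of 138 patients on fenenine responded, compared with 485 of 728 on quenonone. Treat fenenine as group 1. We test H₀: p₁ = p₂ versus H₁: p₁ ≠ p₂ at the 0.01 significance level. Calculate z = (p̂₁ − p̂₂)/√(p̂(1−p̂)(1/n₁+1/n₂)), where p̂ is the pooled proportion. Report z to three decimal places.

p̂₁ = 95/138 = 0.68841, p̂₂ = 485/728 = 0.66621.
Pooled p̂ = (95+485)/(138+728) = 580/866 = 0.66975.
SE = √(0.221186 × 0.00862) = 0.04366.
z = (0.68841 − 0.66621)/0.04366 = 0.02220/0.04366 = 0.508.
Two-sided p-value ≈ 2·Φ(−0.508) = 0.6112; since p > α = 0.01, fail to reject H₀.

z = 0.508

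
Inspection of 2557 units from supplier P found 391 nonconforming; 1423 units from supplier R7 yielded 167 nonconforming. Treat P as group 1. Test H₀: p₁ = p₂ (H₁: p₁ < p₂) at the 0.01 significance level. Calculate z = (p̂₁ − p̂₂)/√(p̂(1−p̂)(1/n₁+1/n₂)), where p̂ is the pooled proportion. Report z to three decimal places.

p̂₁ = 391/2557 ≈ 0.152914, p̂₂ = 167/1423 ≈ 0.117358.
Pooled p̂ = (391+167)/(2557+1423) = 558/3980 = 0.140201.
SE = √(0.120545 × 0.00109382) = 0.011483.
z = (0.152914 − 0.117358)/0.011483 = 0.035556/0.011483 = 3.096.
p-value = P(Z < 3.096) ≈ 0.9990, so at α = 0.01 we fail to reject H₀.

z = 3.096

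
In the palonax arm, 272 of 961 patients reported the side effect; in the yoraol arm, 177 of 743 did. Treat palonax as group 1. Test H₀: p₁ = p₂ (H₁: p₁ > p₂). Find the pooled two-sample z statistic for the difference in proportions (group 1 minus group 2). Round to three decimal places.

z = 2.082

p̂₁ = 272/961 = 0.283039, p̂₂ = 177/743 = 0.238223.
Pooled p̂ = (272+177)/(961+743) = 449/1704 = 0.263498.
SE = √(p̂(1−p̂)(1/n₁+1/n₂)) = √(0.263498·0.736502·0.00238648) = √(0.000463136) = 0.021521.
z = (0.283039 − 0.238223)/0.021521 = 0.044816/0.021521 = 2.082.
p-value = P(Z > 2.082) ≈ 0.0187.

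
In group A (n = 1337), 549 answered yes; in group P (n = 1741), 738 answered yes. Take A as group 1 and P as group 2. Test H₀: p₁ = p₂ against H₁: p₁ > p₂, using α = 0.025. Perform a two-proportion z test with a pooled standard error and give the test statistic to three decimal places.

p̂₁ = 549/1337 ≈ 0.41062, p̂₂ = 738/1741 ≈ 0.42389.
Pooled p̂ = (549+738)/(1337+1741) = 1287/3078 = 0.41813.
SE = √(0.243297 × 0.00132233) = 0.01794.
z = (0.41062 − 0.42389)/0.01794 = -0.01327/0.01794 = -0.740.
p-value = P(Z > -0.740) ≈ 0.7704, so at α = 0.025 we fail to reject H₀.

z = -0.740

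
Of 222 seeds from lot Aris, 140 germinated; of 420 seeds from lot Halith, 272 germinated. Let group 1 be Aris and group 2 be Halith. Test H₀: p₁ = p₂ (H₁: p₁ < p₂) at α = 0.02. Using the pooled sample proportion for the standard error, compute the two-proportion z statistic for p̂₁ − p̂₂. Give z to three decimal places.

p̂₁ = 140/222 = 0.63063, p̂₂ = 272/420 = 0.64762.
Pooled p̂ = (140+272)/(222+420) = 412/642 = 0.64174.
SE = √(p̂(1−p̂)(1/n₁+1/n₂)) = √(0.64174·0.35826·0.00688546) = √(0.00158302) = 0.03979.
z = (0.63063 − 0.64762)/0.03979 = -0.01699/0.03979 = -0.427.
p-value = P(Z < -0.427) ≈ 0.3347; since p > α = 0.02, fail to reject H₀.

z = -0.427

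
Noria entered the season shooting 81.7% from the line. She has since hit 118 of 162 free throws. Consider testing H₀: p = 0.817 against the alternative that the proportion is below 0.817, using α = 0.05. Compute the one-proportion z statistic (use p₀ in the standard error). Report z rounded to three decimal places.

p̂ = 118/162 = 0.728395.
SE = √(p₀(1−p₀)/n) = √(0.14951/162) = 0.030379.
z = (0.728395 − 0.817)/0.030379 = -0.088605/0.030379 = -2.917.
p-value = P(Z < -2.917) ≈ 0.0018. With α = 0.05, reject H₀.

z = -2.917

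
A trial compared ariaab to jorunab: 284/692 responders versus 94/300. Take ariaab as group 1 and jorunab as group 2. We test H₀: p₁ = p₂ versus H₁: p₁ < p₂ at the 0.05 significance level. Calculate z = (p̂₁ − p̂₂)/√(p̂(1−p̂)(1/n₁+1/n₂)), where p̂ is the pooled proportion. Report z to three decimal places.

z = 2.892

p̂₁ = 284/692 ≈ 0.41040, p̂₂ = 94/300 ≈ 0.31333.
Pooled p̂ = (284+94)/(692+300) = 378/992 = 0.38105.
SE = √(0.235851 × 0.00477842) = 0.03357.
z = (0.41040 − 0.31333)/0.03357 = 0.09707/0.03357 = 2.892.
p-value = P(Z < 2.892) ≈ 0.9981; since p > α = 0.05, fail to reject H₀.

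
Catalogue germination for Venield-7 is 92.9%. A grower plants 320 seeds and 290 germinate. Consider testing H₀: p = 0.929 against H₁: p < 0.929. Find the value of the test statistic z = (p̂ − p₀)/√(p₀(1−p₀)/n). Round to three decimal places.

z = -1.585

p̂ = 290/320 ≈ 0.906250.
Standard error under H₀: √(0.929×0.071/320) = 0.014357.
z = (0.906250 − 0.929)/0.014357 = -0.022750/0.014357 = -1.585.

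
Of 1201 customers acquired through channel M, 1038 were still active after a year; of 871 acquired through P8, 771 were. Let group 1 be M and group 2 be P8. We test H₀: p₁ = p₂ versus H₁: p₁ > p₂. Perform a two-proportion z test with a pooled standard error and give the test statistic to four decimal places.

z = -1.4113

p̂₁ = 1038/1201 ≈ 0.8642798, p̂₂ = 771/871 ≈ 0.8851894.
Pooled p̂ = (1038+771)/(1201+871) = 1809/2072 = 0.8730695.
SE = √(0.110819 × 0.00198075) = 0.0148157.
z = (0.8642798 − 0.8851894)/0.0148157 = -0.0209096/0.0148157 = -1.4113.
p-value = P(Z > -1.411) ≈ 0.9209.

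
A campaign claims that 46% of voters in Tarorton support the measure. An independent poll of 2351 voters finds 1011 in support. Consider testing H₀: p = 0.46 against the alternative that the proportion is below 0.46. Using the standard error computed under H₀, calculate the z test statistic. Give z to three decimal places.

z = -2.916

p̂ = 1011/2351 ≈ 0.430030.
Under H₀, SE = √(0.46·0.54/2351) = √(0.000105657) = 0.010279.
z = (0.430030 − 0.46)/0.010279 = -0.029970/0.010279 = -2.916.
p-value = P(Z < -2.916) ≈ 0.0018.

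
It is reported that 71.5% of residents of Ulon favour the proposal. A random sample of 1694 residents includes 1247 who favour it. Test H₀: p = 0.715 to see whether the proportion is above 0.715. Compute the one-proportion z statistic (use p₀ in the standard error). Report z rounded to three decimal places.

z = 1.926

p̂ = 1247/1694 = 0.73613.
SE = √(p₀(1−p₀)/n) = √(0.20378/1694) = 0.01097.
z = (0.73613 − 0.715)/0.01097 = 0.02113/0.01097 = 1.926.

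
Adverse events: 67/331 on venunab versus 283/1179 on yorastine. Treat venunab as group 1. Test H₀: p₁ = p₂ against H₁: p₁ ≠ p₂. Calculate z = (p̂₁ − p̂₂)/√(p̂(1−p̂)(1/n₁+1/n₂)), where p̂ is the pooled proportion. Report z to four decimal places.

z = -1.4331

p̂₁ = 67/331 ≈ 0.202417, p̂₂ = 283/1179 ≈ 0.240034.
Pooled p̂ = (67+283)/(331+1179) = 350/1510 = 0.231788.
SE = √(p̂(1−p̂)(1/n₁+1/n₂)) = √(0.231788·0.768212·0.00386932) = √(0.000688981) = 0.026248.
z = (0.202417 − 0.240034)/0.026248 = -0.037617/0.026248 = -1.4331.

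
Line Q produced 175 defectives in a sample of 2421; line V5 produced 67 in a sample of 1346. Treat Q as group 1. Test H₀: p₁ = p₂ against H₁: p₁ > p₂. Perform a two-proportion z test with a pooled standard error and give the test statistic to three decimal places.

z = 2.700

p̂₁ = 175/2421 ≈ 0.072284, p̂₂ = 67/1346 ≈ 0.049777.
Pooled p̂ = (175+67)/(2421+1346) = 242/3767 = 0.064242.
SE = √(p̂(1−p̂)(1/n₁+1/n₂)) = √(0.064242·0.935758·0.00115599) = √(6.94927e-05) = 0.008336.
z = (0.072284 − 0.049777)/0.008336 = 0.022507/0.008336 = 2.700.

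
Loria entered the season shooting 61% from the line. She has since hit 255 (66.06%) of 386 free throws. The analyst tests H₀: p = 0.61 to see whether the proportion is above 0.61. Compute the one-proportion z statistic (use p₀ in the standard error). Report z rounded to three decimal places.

p̂ = 255/386 = 0.66062.
Under H₀, SE = √(0.61·0.39/386) = √(0.000616321) = 0.02483.
z = (0.66062 − 0.61)/0.02483 = 0.05062/0.02483 = 2.039.

z = 2.039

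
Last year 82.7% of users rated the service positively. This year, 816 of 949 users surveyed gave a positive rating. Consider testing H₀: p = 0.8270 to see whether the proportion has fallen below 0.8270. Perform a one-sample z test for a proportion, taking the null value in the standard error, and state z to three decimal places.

p̂ = 816/949 = 0.859852.
Standard error under H₀: √(0.827×0.173/949) = 0.012278.
z = (0.859852 − 0.827)/0.012278 = 0.032852/0.012278 = 2.676.
p-value = P(Z < 2.676) ≈ 0.9963.

z = 2.676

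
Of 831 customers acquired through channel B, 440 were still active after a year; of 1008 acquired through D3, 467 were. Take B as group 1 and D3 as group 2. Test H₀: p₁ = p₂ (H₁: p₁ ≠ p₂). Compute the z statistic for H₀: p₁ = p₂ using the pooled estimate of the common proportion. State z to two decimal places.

z = 2.83

p̂₁ = 440/831 ≈ 0.5295, p̂₂ = 467/1008 ≈ 0.4633.
Pooled p̂ = (440+467)/(831+1008) = 907/1839 = 0.4932.
SE = √(0.249954 × 0.00219543) = 0.0234.
z = (0.5295 − 0.4633)/0.0234 = 0.0662/0.0234 = 2.83.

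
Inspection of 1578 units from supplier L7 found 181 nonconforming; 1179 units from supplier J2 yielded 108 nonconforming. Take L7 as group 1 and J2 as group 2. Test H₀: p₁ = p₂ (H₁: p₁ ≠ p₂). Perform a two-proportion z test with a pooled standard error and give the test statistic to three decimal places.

p̂₁ = 181/1578 ≈ 0.11470, p̂₂ = 108/1179 ≈ 0.09160.
Pooled p̂ = (181+108)/(1578+1179) = 289/2757 = 0.10482.
SE = √(p̂(1−p̂)(1/n₁+1/n₂)) = √(0.10482·0.89518·0.00148189) = √(0.000139055) = 0.01179.
z = (0.11470 − 0.09160)/0.01179 = 0.02310/0.01179 = 1.959.
p-value = 2·P(Z > 1.959) ≈ 0.0501.

z = 1.959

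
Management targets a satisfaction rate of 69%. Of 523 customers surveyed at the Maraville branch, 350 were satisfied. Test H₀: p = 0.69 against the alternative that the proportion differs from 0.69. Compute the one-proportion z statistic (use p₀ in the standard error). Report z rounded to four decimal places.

z = -1.0277

p̂ = 350/523 = 0.669216.
SE = √(p₀(1−p₀)/n) = √(0.2139/523) = 0.020223.
z = (0.669216 − 0.69)/0.020223 = -0.020784/0.020223 = -1.0277.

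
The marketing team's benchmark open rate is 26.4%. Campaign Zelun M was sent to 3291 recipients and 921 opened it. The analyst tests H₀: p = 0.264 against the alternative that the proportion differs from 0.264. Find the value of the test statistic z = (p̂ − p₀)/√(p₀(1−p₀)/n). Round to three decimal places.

z = 2.063

p̂ = 921/3291 = 0.279854.
Standard error under H₀: √(0.264×0.736/3291) = 0.007684.
z = (0.279854 − 0.264)/0.007684 = 0.015854/0.007684 = 2.063.
p-value = 2·P(Z > 2.063) ≈ 0.0391.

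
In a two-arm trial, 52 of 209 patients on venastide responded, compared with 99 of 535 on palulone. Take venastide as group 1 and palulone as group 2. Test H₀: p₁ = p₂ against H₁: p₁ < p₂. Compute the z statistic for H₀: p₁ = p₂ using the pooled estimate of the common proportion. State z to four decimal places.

z = 1.9433

p̂₁ = 52/209 = 0.248804, p̂₂ = 99/535 = 0.185047.
Pooled p̂ = (52+99)/(209+535) = 151/744 = 0.202957.
SE = √(0.161765 × 0.00665385) = 0.032808.
z = (0.248804 − 0.185047)/0.032808 = 0.063757/0.032808 = 1.9433.
p-value = P(Z < 1.943) ≈ 0.9740.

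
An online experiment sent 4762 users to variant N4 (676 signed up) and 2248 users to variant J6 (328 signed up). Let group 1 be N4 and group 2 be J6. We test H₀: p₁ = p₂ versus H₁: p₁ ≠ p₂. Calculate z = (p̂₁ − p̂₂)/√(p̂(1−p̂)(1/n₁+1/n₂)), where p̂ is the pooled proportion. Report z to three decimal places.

z = -0.441

p̂₁ = 676/4762 ≈ 0.14196, p̂₂ = 328/2248 ≈ 0.14591.
Pooled p̂ = (676+328)/(4762+2248) = 1004/7010 = 0.14322.
SE = √(0.122711 × 0.000654836) = 0.00896.
z = (0.14196 − 0.14591)/0.00896 = -0.00395/0.00896 = -0.441.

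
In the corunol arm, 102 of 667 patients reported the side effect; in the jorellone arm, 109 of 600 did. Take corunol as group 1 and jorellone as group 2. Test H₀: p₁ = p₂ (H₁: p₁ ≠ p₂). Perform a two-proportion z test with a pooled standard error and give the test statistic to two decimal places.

z = -1.37

p̂₁ = 102/667 = 0.1529, p̂₂ = 109/600 = 0.1817.
Pooled p̂ = (102+109)/(667+600) = 211/1267 = 0.1665.
SE = √(p̂(1−p̂)(1/n₁+1/n₂)) = √(0.1665·0.8335·0.00316592) = √(0.000439433) = 0.0210.
z = (0.1529 − 0.1817)/0.0210 = -0.0288/0.0210 = -1.37.
Two-sided p-value ≈ 2·Φ(−1.371) = 0.1703.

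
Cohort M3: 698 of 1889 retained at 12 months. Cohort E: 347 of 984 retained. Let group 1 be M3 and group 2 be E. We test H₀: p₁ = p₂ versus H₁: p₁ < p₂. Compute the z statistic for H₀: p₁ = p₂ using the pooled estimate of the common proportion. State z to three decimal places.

p̂₁ = 698/1889 ≈ 0.36951, p̂₂ = 347/984 ≈ 0.35264.
Pooled p̂ = (698+347)/(1889+984) = 1045/2873 = 0.36373.
SE = √(p̂(1−p̂)(1/n₁+1/n₂)) = √(0.36373·0.63627·0.00154564) = √(0.000357709) = 0.01891.
z = (0.36951 − 0.35264)/0.01891 = 0.01687/0.01891 = 0.892.
p-value = P(Z < 0.892) ≈ 0.8137.

z = 0.892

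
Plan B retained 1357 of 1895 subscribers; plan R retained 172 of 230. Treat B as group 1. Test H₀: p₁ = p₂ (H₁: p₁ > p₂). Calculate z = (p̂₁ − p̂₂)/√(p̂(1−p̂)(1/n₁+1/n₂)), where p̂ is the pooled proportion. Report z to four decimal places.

z = -1.0116

p̂₁ = 1357/1895 ≈ 0.716095, p̂₂ = 172/230 ≈ 0.747826.
Pooled p̂ = (1357+172)/(1895+230) = 1529/2125 = 0.719529.
SE = √(p̂(1−p̂)(1/n₁+1/n₂)) = √(0.719529·0.280471·0.00487553) = √(0.000983915) = 0.031367.
z = (0.716095 − 0.747826)/0.031367 = -0.031731/0.031367 = -1.0116.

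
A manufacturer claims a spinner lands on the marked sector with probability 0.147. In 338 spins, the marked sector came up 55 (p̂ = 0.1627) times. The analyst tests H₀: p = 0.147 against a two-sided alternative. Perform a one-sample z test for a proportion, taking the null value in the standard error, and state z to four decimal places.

p̂ = 55/338 ≈ 0.162722.
Standard error under H₀: √(0.147×0.853/338) = 0.019261.
z = (0.162722 − 0.147)/0.019261 = 0.015722/0.019261 = 0.8163.
Two-sided p-value ≈ 2·Φ(−0.816) = 0.4143.

z = 0.8163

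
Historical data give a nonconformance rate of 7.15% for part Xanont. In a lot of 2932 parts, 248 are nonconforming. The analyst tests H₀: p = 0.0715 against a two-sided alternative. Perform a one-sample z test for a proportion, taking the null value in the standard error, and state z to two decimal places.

p̂ = 248/2932 = 0.08458.
SE = √(p₀(1−p₀)/n) = √(0.066388/2932) = 0.00476.
z = (0.08458 − 0.0715)/0.00476 = 0.01308/0.00476 = 2.75.

z = 2.75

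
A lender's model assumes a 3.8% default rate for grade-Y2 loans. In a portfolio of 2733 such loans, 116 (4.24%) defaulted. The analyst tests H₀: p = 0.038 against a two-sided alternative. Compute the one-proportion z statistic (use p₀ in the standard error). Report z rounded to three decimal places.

p̂ = 116/2733 ≈ 0.042444.
Under H₀, SE = √(0.038·0.962/2733) = √(1.33758e-05) = 0.003657.
z = (0.042444 − 0.038)/0.003657 = 0.004444/0.003657 = 1.215.
Two-sided p-value ≈ 2·Φ(−1.215) = 0.2243.

z = 1.215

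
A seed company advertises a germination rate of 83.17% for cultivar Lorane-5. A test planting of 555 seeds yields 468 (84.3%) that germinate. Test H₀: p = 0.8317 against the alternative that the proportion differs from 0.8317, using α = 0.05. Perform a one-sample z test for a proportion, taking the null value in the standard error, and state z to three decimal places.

p̂ = 468/555 = 0.84324.
Under H₀, SE = √(0.8317·0.1683/555) = √(0.000252207) = 0.01588.
z = (0.84324 − 0.8317)/0.01588 = 0.01154/0.01588 = 0.727.
Two-sided p-value ≈ 2·Φ(−0.727) = 0.4673, so at α = 0.05 we fail to reject H₀.

z = 0.727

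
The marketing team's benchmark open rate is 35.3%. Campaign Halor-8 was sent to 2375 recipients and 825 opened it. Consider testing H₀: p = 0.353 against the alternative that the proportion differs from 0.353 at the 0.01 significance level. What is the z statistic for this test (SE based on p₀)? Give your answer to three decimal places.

p̂ = 825/2375 ≈ 0.34737.
SE = √(p₀(1−p₀)/n) = √(0.22839/2375) = 0.00981.
z = (0.34737 − 0.353)/0.00981 = -0.00563/0.00981 = -0.574.
p-value = 2·P(Z > 0.574) ≈ 0.5658. With α = 0.01, fail to reject H₀.

z = -0.574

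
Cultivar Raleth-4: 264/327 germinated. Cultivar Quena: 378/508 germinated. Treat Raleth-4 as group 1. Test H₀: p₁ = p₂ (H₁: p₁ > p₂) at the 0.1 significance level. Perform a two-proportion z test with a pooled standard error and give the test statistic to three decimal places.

z = 2.116

p̂₁ = 264/327 = 0.80734, p̂₂ = 378/508 = 0.74409.
Pooled p̂ = (264+378)/(327+508) = 642/835 = 0.76886.
SE = √(0.177713 × 0.00502661) = 0.02989.
z = (0.80734 − 0.74409)/0.02989 = 0.06325/0.02989 = 2.116.
p-value = P(Z > 2.116) ≈ 0.0172, so at α = 0.1 we reject H₀.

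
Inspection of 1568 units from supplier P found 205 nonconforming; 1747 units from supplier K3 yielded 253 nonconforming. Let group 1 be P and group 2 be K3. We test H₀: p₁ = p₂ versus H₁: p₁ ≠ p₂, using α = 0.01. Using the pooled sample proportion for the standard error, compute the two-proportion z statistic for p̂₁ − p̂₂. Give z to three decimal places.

p̂₁ = 205/1568 ≈ 0.13074, p̂₂ = 253/1747 ≈ 0.14482.
Pooled p̂ = (205+253)/(1568+1747) = 458/3315 = 0.13816.
SE = √(p̂(1−p̂)(1/n₁+1/n₂)) = √(0.13816·0.86184·0.00121016) = √(0.000144096) = 0.01200.
z = (0.13074 − 0.14482)/0.01200 = -0.01408/0.01200 = -1.173.
p-value = 2·P(Z > 1.173) ≈ 0.2408. With α = 0.01, fail to reject H₀.

z = -1.173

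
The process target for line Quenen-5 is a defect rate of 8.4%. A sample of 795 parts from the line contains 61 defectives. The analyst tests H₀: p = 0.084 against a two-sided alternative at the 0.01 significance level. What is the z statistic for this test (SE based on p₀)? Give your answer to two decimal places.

p̂ = 61/795 = 0.0767.
Under H₀, SE = √(0.084·0.916/795) = √(9.67849e-05) = 0.0098.
z = (0.0767 − 0.084)/0.0098 = -0.0073/0.0098 = -0.74.
p-value = 2·P(Z > 0.739) ≈ 0.4599. With α = 0.01, fail to reject H₀.

z = -0.74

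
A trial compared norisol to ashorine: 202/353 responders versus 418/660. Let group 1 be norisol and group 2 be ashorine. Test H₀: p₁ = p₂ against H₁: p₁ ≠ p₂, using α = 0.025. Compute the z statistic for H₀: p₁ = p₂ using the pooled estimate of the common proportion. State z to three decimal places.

p̂₁ = 202/353 = 0.57224, p̂₂ = 418/660 = 0.63333.
Pooled p̂ = (202+418)/(353+660) = 620/1013 = 0.61204.
SE = √(0.237446 × 0.00434801) = 0.03213.
z = (0.57224 − 0.63333)/0.03213 = -0.06109/0.03213 = -1.901.
Two-sided p-value ≈ 2·Φ(−1.901) = 0.0572; since p > α = 0.025, fail to reject H₀.

z = -1.901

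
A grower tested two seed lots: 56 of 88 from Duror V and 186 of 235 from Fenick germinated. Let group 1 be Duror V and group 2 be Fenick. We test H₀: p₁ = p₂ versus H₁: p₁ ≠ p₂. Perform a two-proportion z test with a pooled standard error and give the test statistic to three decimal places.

z = -2.864

p̂₁ = 56/88 = 0.63636, p̂₂ = 186/235 = 0.79149.
Pooled p̂ = (56+186)/(88+235) = 242/323 = 0.74923.
SE = √(p̂(1−p̂)(1/n₁+1/n₂)) = √(0.74923·0.25077·0.015619) = √(0.00293459) = 0.05417.
z = (0.63636 − 0.79149)/0.05417 = -0.15513/0.05417 = -2.864.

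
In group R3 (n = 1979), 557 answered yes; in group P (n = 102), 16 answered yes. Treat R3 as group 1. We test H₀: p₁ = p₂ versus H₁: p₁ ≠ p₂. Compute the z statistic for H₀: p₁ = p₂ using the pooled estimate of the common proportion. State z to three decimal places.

z = 2.747

p̂₁ = 557/1979 ≈ 0.281455, p̂₂ = 16/102 ≈ 0.156863.
Pooled p̂ = (557+16)/(1979+102) = 573/2081 = 0.275348.
SE = √(0.199532 × 0.0103092) = 0.045354.
z = (0.281455 − 0.156863)/0.045354 = 0.124592/0.045354 = 2.747.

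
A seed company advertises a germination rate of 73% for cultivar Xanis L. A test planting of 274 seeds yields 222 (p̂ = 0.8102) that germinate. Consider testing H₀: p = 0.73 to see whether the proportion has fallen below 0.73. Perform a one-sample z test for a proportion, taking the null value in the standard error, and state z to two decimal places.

p̂ = 222/274 ≈ 0.8102.
Standard error under H₀: √(0.73×0.27/274) = 0.0268.
z = (0.8102 − 0.73)/0.0268 = 0.0802/0.0268 = 2.99.

z = 2.99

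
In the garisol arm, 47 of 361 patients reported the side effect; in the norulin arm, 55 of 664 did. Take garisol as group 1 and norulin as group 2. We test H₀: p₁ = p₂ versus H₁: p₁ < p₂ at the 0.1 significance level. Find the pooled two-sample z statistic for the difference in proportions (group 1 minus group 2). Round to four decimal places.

z = 2.4195

p̂₁ = 47/361 = 0.1301939, p̂₂ = 55/664 = 0.0828313.
Pooled p̂ = (47+55)/(361+664) = 102/1025 = 0.0995122.
SE = √(p̂(1−p̂)(1/n₁+1/n₂)) = √(0.0995122·0.9004878·0.00427611) = √(0.00038318) = 0.0195750.
z = (0.1301939 − 0.0828313)/0.0195750 = 0.0473626/0.0195750 = 2.4195.
p-value = P(Z < 2.420) ≈ 0.9922; since p > α = 0.1, fail to reject H₀.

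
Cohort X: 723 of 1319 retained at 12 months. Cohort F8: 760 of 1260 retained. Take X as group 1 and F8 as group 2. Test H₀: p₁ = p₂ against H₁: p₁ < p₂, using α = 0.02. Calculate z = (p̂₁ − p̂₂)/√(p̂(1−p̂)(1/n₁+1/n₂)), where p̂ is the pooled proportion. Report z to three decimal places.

z = -2.826

p̂₁ = 723/1319 ≈ 0.54814, p̂₂ = 760/1260 ≈ 0.60317.
Pooled p̂ = (723+760)/(1319+1260) = 1483/2579 = 0.57503.
SE = √(p̂(1−p̂)(1/n₁+1/n₂)) = √(0.57503·0.42497·0.0015518) = √(0.000379215) = 0.01947.
z = (0.54814 − 0.60317)/0.01947 = -0.05503/0.01947 = -2.826.
p-value = P(Z < -2.826) ≈ 0.0024, so at α = 0.02 we reject H₀.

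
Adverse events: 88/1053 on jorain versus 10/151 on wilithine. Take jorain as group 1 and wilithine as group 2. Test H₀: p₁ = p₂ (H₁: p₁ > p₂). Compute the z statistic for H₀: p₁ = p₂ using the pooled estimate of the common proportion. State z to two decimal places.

z = 0.73

p̂₁ = 88/1053 ≈ 0.0836, p̂₂ = 10/151 ≈ 0.0662.
Pooled p̂ = (88+10)/(1053+151) = 98/1204 = 0.0814.
SE = √(0.0747701 × 0.00757218) = 0.0238.
z = (0.0836 − 0.0662)/0.0238 = 0.0174/0.0238 = 0.73.
p-value = P(Z > 0.729) ≈ 0.2330.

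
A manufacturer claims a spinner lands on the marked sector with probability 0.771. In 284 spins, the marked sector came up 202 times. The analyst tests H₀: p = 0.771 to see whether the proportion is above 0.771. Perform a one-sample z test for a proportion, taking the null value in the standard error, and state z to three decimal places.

p̂ = 202/284 = 0.71127.
SE = √(p₀(1−p₀)/n) = √(0.17656/284) = 0.02493.
z = (0.71127 − 0.771)/0.02493 = -0.05973/0.02493 = -2.396.
p-value = P(Z > -2.396) ≈ 0.9917.

z = -2.396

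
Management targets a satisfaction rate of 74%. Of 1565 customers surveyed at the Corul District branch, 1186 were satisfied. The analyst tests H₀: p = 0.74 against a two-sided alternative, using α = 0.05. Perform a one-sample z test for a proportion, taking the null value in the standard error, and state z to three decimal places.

p̂ = 1186/1565 ≈ 0.75783.
Under H₀, SE = √(0.74·0.26/1565) = √(0.000122939) = 0.01109.
z = (0.75783 − 0.74)/0.01109 = 0.01783/0.01109 = 1.608.
Two-sided p-value ≈ 2·Φ(−1.608) = 0.1079, so at α = 0.05 we fail to reject H₀.

z = 1.608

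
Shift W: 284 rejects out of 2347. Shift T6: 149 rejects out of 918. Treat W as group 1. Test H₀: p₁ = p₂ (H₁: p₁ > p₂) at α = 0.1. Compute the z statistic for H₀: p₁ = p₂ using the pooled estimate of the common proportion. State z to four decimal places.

z = -3.1284

p̂₁ = 284/2347 ≈ 0.1210055, p̂₂ = 149/918 ≈ 0.1623094.
Pooled p̂ = (284+149)/(2347+918) = 433/3265 = 0.1326187.
SE = √(p̂(1−p̂)(1/n₁+1/n₂)) = √(0.1326187·0.8673813·0.0015154) = √(0.000174318) = 0.0132030.
z = (0.1210055 − 0.1623094)/0.0132030 = -0.0413039/0.0132030 = -3.1284.
p-value = P(Z > -3.128) ≈ 0.9991; since p > α = 0.1, fail to reject H₀.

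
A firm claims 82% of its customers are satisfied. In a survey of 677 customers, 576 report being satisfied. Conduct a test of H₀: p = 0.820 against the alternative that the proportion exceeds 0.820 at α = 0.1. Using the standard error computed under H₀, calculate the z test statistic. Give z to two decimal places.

z = 2.09

p̂ = 576/677 = 0.85081.
SE = √(p₀(1−p₀)/n) = √(0.1476/677) = 0.01477.
z = (0.85081 − 0.82)/0.01477 = 0.03081/0.01477 = 2.09.
p-value = P(Z > 2.087) ≈ 0.0185. With α = 0.1, reject H₀.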